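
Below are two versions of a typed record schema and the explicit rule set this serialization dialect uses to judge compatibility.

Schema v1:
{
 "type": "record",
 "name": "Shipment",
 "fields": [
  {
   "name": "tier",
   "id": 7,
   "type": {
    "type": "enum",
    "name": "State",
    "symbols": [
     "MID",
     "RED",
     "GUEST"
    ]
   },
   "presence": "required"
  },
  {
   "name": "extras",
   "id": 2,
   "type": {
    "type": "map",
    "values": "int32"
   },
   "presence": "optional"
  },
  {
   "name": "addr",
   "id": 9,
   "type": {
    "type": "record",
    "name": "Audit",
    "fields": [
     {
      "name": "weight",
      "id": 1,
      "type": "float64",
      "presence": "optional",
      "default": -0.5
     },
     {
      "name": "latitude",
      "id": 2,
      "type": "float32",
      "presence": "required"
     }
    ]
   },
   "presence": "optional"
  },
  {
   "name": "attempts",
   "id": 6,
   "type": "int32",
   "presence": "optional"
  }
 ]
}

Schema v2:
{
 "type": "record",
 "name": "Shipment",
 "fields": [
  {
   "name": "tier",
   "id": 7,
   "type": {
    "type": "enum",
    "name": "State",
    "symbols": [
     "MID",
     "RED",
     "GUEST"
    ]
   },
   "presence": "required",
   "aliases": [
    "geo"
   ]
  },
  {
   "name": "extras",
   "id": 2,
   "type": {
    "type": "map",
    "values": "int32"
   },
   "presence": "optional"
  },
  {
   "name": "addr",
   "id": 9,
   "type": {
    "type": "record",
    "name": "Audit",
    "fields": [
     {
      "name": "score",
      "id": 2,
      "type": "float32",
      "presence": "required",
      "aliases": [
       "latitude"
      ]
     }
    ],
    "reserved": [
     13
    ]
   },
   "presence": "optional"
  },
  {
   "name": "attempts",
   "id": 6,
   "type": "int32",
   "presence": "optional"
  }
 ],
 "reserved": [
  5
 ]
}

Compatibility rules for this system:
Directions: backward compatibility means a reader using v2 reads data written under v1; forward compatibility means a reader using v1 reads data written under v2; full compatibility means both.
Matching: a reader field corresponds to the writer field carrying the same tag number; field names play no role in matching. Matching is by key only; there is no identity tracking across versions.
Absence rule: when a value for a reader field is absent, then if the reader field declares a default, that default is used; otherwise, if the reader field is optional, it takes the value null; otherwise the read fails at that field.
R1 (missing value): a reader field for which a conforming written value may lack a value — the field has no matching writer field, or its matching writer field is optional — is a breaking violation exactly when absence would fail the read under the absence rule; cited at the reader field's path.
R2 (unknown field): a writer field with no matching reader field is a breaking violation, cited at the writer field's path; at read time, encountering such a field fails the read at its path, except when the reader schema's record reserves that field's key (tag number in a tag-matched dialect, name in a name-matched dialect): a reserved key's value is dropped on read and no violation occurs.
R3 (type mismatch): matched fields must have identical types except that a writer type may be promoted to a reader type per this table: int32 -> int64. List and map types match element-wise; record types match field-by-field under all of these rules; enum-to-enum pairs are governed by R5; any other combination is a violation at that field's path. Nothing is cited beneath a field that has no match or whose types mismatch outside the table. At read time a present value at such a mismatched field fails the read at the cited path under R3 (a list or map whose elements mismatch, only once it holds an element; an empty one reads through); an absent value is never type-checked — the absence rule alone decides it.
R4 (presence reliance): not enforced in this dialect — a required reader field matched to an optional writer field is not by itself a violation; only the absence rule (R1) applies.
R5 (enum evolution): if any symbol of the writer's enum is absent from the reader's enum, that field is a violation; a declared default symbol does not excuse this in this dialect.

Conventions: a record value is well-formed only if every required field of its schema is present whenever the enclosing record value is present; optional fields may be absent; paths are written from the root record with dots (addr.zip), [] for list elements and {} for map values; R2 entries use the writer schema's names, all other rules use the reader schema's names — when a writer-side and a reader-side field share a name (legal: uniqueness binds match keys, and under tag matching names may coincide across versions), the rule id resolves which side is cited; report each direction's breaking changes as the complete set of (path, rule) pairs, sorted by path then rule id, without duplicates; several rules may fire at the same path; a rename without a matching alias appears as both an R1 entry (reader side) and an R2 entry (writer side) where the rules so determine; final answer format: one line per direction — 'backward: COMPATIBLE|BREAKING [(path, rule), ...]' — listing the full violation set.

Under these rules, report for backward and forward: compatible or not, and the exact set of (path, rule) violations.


backward: BREAKING [(addr.weight, R2)]; forward: COMPATIBLE []

arrows below run writer -> reader for Shipment
backward analysis of Shipment with v2 as reader and v1 as writer:
  tier: paired with writer tier (State -> State; writer required)
  extras: paired with writer extras (map<string, int32> -> map<string, int32>; writer optional)
  addr: paired with writer addr (Audit -> Audit; writer optional)
  attempts: paired with writer attempts (int32 -> int32; writer optional)
  addr.score: paired with writer addr.latitude (float32 -> float32; writer required)
  leftover writer field: addr.weight
  R2 fires at addr.weight
  => backward verdict for Shipment: BREAKING, 1 violation(s)
forward analysis of Shipment with v1 as reader and v2 as writer:
  tier: paired with writer tier (State -> State; writer required)
  extras: paired with writer extras (map<string, int32> -> map<string, int32>; writer optional)
  addr: paired with writer addr (Audit -> Audit; writer optional)
  attempts: paired with writer attempts (int32 -> int32; writer optional)
  addr.weight has no writer counterpart
  addr.latitude: paired with writer addr.score (float32 -> float32; writer required)
  => no violations; forward on Shipment: COMPATIBLE


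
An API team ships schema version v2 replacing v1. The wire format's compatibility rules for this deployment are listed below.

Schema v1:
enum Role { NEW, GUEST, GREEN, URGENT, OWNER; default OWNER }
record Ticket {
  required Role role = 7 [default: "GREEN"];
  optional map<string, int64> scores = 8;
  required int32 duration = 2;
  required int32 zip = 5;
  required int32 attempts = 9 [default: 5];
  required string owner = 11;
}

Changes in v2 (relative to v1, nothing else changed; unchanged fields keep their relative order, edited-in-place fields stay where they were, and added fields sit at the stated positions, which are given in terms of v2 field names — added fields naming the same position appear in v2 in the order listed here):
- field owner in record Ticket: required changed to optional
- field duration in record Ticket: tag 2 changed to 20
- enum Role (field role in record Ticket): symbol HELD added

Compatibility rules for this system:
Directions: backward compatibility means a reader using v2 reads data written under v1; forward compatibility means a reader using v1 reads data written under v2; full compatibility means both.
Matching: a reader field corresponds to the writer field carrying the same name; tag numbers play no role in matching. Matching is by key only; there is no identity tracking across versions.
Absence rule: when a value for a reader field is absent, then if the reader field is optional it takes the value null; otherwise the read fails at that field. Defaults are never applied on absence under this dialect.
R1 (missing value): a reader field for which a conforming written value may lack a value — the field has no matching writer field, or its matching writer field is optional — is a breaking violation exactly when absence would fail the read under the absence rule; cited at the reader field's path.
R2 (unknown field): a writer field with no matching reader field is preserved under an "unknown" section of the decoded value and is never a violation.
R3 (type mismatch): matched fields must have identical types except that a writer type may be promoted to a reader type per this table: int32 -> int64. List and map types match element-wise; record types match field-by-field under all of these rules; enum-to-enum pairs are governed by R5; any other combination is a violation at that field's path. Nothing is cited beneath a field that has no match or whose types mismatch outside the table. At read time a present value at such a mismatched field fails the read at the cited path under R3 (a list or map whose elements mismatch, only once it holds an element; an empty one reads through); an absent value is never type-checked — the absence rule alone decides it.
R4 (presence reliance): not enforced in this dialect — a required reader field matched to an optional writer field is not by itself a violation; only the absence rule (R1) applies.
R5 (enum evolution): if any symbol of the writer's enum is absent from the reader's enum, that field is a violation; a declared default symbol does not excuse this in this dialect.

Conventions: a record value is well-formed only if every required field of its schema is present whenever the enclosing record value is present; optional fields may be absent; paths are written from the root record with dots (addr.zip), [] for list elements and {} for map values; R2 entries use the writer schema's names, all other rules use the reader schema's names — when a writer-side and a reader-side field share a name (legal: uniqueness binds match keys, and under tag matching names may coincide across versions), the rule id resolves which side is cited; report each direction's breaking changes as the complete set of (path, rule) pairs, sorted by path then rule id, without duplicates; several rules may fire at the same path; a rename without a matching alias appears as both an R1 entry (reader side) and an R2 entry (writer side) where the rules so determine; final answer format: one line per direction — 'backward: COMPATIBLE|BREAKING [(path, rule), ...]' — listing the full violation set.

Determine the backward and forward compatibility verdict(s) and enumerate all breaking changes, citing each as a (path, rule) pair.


backward: COMPATIBLE []; forward: BREAKING [(owner, R1), (role, R5)]

the writer's type comes first in each Ticket pair
backward pass over Ticket, reader schema v2, writer schema v1:
  role <- role (Role -> Role, writer required)
  scores <- scores (map<string, int64> -> map<string, int64>, writer optional)
  duration <- duration (int32 -> int32, writer required)
  zip <- zip (int32 -> int32, writer required)
  attempts <- attempts (int32 -> int32, writer required)
  owner <- owner (string -> string, writer required)
  => backward verdict for Ticket: COMPATIBLE, no violations
forward pass over Ticket, reader schema v1, writer schema v2:
  role <- role (Role -> Role, writer required)
  scores <- scores (map<string, int64> -> map<string, int64>, writer optional)
  duration <- duration (int32 -> int32, writer required)
  zip <- zip (int32 -> int32, writer required)
  attempts <- attempts (int32 -> int32, writer required)
  owner <- owner (string -> string, writer optional)
  breaking: (owner, R1)
  breaking: (role, R5)
  forward on Ticket therefore BREAKING (2)


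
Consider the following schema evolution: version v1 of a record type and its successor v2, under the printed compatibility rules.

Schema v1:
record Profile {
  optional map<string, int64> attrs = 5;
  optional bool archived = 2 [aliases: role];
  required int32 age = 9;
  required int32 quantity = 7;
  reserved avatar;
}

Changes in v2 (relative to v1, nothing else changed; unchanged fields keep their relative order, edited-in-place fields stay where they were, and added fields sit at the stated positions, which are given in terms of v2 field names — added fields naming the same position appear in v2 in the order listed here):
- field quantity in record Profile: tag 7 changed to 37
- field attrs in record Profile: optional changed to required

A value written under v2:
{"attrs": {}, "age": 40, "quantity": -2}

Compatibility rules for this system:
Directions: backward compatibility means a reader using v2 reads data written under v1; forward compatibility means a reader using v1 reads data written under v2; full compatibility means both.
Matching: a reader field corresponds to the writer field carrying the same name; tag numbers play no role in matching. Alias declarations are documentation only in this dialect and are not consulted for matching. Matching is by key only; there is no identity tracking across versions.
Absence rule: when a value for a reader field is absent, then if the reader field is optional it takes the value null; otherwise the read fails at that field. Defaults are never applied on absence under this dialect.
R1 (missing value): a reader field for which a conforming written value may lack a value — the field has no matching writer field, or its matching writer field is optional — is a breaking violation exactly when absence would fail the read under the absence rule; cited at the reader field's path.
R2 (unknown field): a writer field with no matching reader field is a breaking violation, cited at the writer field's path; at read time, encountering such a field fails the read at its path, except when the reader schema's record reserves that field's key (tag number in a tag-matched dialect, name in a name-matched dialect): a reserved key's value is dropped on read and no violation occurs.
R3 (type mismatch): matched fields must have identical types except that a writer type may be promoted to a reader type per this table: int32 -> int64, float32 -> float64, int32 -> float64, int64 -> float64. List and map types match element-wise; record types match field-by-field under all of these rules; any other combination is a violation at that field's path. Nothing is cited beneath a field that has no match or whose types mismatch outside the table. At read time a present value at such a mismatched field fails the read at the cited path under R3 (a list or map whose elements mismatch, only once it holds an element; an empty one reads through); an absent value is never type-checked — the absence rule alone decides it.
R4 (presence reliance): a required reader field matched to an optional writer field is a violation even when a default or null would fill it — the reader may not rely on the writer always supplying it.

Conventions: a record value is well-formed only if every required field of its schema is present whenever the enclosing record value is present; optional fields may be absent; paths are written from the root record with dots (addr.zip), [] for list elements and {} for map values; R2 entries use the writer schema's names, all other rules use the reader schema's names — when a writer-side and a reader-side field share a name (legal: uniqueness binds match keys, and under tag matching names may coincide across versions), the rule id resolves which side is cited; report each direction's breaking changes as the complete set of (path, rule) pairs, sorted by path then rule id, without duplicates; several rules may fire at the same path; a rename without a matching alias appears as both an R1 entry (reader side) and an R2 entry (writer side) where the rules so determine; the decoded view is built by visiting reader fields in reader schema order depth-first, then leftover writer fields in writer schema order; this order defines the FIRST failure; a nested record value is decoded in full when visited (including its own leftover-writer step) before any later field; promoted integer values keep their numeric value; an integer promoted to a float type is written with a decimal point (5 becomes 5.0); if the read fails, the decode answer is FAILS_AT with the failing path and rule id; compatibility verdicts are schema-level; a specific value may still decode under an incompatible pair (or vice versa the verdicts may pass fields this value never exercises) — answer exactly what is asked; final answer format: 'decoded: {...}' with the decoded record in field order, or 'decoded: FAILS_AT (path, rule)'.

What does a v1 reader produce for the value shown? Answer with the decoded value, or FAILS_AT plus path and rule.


decoded: {"attrs": {}, "archived": null, "age": 40, "quantity": -2}

each type pair in Profile: writer, then reader
decoding the Profile value with the v1 reader:
  attrs := {}
  archived := null (absent, optional -> null)
  age := 40
  quantity := -2
  => decoded: {"attrs": {}, "archived": null, "age": 40, "quantity": -2}
diffs on Profile not affecting the asked answer:
  field quantity in record Profile: tag 7 changed to 37 -> inert under this dialect — no rule fires on Profile and the result does not move
  field attrs in record Profile: optional changed to required -> a verdict-level change on Profile — the shown value reads the same


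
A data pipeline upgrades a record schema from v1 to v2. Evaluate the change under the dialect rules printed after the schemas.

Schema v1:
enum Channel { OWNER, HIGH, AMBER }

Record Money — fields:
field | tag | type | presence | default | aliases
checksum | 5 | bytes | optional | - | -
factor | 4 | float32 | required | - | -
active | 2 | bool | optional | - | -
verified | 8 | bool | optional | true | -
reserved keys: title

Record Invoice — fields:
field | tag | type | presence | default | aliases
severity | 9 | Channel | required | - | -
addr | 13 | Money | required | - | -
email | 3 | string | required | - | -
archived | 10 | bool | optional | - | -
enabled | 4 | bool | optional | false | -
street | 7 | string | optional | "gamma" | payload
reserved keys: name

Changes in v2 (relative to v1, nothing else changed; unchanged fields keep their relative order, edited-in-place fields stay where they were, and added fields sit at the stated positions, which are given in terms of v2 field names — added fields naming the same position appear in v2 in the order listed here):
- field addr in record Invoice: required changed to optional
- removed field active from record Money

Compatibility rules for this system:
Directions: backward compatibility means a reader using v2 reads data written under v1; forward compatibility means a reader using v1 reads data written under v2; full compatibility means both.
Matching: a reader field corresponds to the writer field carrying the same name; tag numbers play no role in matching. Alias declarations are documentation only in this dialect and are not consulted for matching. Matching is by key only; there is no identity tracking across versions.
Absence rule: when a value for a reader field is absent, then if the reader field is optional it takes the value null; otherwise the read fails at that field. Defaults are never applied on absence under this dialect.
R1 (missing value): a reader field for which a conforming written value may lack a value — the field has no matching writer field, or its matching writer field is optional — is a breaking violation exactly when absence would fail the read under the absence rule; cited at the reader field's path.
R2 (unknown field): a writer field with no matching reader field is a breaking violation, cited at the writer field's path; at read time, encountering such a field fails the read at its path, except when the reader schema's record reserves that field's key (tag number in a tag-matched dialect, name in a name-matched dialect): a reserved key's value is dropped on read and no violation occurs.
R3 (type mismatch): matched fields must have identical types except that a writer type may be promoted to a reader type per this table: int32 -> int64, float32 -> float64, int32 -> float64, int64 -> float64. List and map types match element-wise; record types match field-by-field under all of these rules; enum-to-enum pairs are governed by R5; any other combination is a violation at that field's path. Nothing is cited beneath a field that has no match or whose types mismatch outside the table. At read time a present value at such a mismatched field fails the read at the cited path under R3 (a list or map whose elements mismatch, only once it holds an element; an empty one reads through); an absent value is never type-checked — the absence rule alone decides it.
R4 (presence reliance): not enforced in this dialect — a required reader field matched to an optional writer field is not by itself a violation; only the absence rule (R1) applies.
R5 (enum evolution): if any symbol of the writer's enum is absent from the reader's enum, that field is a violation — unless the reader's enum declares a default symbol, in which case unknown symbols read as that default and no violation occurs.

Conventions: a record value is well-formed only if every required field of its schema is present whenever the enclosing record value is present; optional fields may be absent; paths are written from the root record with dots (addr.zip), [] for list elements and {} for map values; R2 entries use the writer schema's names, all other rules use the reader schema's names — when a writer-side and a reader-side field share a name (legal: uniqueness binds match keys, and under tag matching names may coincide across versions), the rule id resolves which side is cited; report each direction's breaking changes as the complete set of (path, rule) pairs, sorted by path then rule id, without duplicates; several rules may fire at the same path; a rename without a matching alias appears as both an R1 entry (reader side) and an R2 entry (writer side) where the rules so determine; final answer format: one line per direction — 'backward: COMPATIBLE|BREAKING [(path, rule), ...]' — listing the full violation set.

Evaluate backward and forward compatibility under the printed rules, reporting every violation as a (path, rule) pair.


each type pair in Invoice: writer, then reader
checking backward for Invoice: reader v2 against writer v1:
  writer required, Channel -> Channel: reader severity maps from writer severity
  writer required, Money -> Money: reader addr maps from writer addr
  writer required, string -> string: reader email maps from writer email
  writer optional, bool -> bool: reader archived maps from writer archived
  writer optional, bool -> bool: reader enabled maps from writer enabled
  writer optional, string -> string: reader street maps from writer street
  writer optional, bytes -> bytes: reader addr.checksum maps from writer addr.checksum
  writer required, float32 -> float32: reader addr.factor maps from writer addr.factor
  writer optional, bool -> bool: reader addr.verified maps from writer addr.verified
  leftover writer field: addr.active
  breaking: (addr.active, R2)
  backward on Invoice therefore BREAKING (1)
checking forward for Invoice: reader v1 against writer v2:
  writer required, Channel -> Channel: reader severity maps from writer severity
  writer optional, Money -> Money: reader addr maps from writer addr
  writer required, string -> string: reader email maps from writer email
  writer optional, bool -> bool: reader archived maps from writer archived
  writer optional, bool -> bool: reader enabled maps from writer enabled
  writer optional, string -> string: reader street maps from writer street
  writer optional, bytes -> bytes: reader addr.checksum maps from writer addr.checksum
  writer required, float32 -> float32: reader addr.factor maps from writer addr.factor
  addr.active has no writer counterpart
  writer optional, bool -> bool: reader addr.verified maps from writer addr.verified
  breaking: (addr, R1)
  forward on Invoice therefore BREAKING (1)

backward: BREAKING [(addr.active, R2)]; forward: BREAKING [(addr, R1)]


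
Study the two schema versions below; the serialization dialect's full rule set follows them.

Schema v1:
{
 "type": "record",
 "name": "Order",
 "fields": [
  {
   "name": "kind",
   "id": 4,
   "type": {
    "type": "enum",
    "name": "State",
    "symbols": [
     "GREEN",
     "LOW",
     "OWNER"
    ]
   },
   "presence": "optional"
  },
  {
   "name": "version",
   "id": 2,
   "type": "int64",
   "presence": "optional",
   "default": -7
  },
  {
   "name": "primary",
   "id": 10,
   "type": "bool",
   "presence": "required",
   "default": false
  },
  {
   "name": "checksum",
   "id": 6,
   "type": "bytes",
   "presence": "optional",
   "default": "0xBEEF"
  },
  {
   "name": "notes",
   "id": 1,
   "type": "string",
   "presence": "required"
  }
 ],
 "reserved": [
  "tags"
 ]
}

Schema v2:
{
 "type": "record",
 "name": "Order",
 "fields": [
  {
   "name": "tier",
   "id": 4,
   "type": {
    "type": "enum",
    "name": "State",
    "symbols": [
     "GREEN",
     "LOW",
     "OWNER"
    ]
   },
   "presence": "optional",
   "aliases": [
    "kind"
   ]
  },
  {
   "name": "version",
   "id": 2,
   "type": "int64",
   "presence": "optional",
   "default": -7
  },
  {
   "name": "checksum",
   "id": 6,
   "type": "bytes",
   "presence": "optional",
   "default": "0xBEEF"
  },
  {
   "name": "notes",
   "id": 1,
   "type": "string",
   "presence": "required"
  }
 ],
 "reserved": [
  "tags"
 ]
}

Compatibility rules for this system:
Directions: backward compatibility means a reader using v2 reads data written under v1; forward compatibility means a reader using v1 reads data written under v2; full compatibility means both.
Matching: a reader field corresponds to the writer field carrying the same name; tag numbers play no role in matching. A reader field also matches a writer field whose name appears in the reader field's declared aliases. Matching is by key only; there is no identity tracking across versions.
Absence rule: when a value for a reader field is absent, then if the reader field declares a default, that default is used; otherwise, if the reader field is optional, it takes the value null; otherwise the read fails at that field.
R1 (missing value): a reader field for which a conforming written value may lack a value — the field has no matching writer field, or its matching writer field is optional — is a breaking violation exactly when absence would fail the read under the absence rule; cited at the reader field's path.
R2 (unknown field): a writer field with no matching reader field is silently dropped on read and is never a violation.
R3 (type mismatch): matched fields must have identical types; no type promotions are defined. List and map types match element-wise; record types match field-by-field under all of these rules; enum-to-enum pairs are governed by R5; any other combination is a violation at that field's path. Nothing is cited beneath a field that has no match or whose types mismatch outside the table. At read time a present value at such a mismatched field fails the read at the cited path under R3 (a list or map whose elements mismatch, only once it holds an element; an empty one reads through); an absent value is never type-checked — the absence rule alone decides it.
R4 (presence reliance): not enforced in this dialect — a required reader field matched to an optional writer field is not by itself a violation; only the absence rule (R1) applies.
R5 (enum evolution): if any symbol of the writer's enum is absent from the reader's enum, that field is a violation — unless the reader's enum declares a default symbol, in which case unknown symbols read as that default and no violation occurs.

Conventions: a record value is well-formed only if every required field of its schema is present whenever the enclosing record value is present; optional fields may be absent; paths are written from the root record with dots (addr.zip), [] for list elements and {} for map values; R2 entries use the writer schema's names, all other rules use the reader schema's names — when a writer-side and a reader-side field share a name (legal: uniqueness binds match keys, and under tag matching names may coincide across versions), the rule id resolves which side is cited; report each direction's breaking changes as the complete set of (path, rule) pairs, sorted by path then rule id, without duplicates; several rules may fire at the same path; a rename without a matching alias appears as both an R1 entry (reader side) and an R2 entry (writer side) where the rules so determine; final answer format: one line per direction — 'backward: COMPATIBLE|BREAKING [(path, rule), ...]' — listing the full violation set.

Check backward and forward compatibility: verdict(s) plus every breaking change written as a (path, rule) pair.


each type pair in Order: writer, then reader
backward pass over Order, reader schema v2, writer schema v1:
  tier: State -> State, writer optional; from kind
  version: int64 -> int64, writer optional; from version
  checksum: bytes -> bytes, writer optional; from checksum
  notes: string -> string, writer required; from notes
  leftover writer field: primary
  => backward verdict for Order: COMPATIBLE, no violations
forward pass over Order, reader schema v1, writer schema v2:
  kind has no writer counterpart
  version: int64 -> int64, writer optional; from version
  primary has no writer counterpart
  checksum: bytes -> bytes, writer optional; from checksum
  notes: string -> string, writer required; from notes
  leftover writer field: tier
  => forward verdict for Order: COMPATIBLE, no violations

backward: COMPATIBLE []; forward: COMPATIBLE []


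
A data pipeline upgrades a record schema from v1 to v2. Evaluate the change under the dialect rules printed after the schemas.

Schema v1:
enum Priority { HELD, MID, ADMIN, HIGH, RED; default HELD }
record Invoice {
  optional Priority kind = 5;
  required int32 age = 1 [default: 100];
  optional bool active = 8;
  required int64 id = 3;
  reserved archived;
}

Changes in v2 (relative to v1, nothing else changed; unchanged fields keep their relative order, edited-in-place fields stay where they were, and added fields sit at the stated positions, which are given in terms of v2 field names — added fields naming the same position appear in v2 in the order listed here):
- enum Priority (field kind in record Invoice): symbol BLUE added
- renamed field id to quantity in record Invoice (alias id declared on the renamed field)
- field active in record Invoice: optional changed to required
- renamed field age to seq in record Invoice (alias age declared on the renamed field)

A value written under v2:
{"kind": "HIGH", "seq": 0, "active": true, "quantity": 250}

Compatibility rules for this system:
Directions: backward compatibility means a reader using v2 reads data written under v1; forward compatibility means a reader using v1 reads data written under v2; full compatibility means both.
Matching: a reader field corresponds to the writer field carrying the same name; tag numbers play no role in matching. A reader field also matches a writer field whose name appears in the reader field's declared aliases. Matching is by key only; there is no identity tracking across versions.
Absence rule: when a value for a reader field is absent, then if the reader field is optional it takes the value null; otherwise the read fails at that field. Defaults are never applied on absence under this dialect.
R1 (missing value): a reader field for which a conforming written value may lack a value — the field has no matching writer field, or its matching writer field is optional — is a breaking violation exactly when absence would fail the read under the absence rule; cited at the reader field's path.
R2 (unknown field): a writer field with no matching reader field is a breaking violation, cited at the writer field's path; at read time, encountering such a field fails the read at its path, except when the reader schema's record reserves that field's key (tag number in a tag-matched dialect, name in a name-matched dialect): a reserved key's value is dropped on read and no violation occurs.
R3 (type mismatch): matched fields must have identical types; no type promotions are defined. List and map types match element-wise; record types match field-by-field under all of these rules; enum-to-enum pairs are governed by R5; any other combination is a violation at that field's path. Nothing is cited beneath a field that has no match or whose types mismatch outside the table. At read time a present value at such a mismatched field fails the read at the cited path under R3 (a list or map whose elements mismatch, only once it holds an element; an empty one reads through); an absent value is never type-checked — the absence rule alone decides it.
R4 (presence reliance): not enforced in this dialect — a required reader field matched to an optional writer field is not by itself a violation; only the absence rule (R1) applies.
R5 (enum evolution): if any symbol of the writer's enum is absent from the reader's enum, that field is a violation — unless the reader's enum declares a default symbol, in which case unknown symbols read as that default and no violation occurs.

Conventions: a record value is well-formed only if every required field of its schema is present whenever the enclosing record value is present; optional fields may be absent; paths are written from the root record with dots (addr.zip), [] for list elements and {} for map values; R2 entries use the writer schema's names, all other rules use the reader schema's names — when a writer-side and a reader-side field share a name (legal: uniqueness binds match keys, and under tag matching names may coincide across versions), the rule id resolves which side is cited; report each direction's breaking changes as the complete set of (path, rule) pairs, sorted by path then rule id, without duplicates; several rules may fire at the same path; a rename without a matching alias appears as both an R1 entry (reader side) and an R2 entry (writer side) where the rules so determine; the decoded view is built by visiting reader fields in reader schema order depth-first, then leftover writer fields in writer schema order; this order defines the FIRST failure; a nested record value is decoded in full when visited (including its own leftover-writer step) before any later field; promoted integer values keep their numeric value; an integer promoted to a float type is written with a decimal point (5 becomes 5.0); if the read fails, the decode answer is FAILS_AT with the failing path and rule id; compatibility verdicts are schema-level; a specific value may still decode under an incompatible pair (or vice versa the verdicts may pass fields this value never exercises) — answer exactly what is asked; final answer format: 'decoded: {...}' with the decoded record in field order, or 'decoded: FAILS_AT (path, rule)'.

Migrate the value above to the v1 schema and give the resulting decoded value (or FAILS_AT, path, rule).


decoded: FAILS_AT (age, R1)

arrows below run writer -> reader for Invoice
decode (reader v1):
  kind := "HIGH"
  read fails at age under R1 (no fill)
  => FAILS_AT (age, R1)
ruling out the remaining Invoice differences:
  enum Priority (field kind in record Invoice): symbol BLUE added -> triggers nothing under the printed rules; the Invoice answer is the same either way
  renamed field id to quantity in record Invoice (alias id declared on the renamed field) -> shifts the Invoice verdicts, not this decode
  field active in record Invoice: optional changed to required -> shifts the Invoice verdicts, not this decode


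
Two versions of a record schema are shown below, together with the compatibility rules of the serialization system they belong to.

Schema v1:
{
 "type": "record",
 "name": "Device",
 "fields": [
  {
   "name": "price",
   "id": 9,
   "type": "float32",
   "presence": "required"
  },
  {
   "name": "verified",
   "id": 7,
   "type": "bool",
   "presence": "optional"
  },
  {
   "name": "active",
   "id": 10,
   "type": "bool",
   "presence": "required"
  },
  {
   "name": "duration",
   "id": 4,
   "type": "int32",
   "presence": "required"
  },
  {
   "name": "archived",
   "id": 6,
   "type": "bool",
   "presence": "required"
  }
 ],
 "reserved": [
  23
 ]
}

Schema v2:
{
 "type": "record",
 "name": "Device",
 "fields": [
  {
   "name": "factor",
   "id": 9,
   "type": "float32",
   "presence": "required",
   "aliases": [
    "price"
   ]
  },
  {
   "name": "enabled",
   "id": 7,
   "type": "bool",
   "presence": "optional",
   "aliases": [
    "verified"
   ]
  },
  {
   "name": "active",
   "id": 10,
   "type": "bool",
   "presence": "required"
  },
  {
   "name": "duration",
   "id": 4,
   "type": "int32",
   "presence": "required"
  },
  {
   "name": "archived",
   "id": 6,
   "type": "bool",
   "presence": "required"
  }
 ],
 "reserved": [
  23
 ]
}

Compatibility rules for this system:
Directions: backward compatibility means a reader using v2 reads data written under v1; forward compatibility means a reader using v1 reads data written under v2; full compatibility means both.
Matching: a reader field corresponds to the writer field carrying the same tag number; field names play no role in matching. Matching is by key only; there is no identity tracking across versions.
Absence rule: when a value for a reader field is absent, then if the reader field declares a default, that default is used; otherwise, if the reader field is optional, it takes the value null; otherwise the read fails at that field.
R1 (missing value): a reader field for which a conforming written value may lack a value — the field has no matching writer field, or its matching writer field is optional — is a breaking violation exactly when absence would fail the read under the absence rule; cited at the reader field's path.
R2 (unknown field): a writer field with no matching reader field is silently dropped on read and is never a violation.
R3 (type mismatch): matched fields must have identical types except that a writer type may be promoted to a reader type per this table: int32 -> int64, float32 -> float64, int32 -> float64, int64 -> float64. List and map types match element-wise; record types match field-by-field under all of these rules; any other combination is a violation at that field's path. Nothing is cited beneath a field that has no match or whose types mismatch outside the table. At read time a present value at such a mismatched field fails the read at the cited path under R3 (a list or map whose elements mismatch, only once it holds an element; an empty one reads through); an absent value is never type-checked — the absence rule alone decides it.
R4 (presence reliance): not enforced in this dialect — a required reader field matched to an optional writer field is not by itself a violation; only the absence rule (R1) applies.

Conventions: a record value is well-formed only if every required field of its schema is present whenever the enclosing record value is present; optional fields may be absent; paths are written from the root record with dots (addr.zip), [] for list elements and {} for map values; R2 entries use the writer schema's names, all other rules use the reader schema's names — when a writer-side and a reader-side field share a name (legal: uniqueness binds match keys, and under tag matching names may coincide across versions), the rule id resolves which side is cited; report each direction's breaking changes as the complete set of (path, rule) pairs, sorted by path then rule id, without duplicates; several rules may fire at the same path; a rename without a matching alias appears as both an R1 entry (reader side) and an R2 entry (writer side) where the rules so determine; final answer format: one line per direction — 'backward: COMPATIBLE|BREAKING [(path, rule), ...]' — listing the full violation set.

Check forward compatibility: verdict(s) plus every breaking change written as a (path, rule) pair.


arrows below run writer -> reader for Device
forward on Device — v1 reading data written by v2:
  price <- factor (float32 -> float32, writer required)
  verified <- enabled (bool -> bool, writer optional)
  active <- active (bool -> bool, writer required)
  duration <- duration (int32 -> int32, writer required)
  archived <- archived (bool -> bool, writer required)
  => forward verdict for Device: COMPATIBLE, no violations
checking off the Device differences that do not matter here:
  renamed field price to factor in record Device (alias price declared on the renamed field) -> triggers nothing under Device's printed rules — same verdict
  renamed field verified to enabled in record Device (alias verified declared on the renamed field) -> triggers nothing under Device's printed rules — same verdict

forward: COMPATIBLE []
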